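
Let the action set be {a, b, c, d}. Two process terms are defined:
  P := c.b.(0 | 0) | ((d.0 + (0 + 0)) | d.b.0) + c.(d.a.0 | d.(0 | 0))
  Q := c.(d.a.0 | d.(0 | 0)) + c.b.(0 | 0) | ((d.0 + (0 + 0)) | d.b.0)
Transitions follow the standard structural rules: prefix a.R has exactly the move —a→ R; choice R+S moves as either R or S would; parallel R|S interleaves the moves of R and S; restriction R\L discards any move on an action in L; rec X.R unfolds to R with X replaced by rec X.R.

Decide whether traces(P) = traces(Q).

YES

P's transition system — 24 states:
  p0 = c.b.(0 | 0) | ((d.0 + (0 + 0)) | d.b.0) + c.(d.a.0 | d.(0 | 0)) :: =c=> p1, =c=> p2, =d=> p3, =d=> p4
  p1 = b.(0 | 0) | ((d.0 + (0 + 0)) | d.b.0) :: =b=> p5, =d=> p6, =d=> p7
  p2 = d.a.0 | d.(0 | 0) :: =d=> p8, =d=> p9
  p3 = c.b.(0 | 0) | ((d.0 + (0 + 0)) | b.0) :: =b=> p10, =c=> p6, =d=> p11
  p4 = c.b.(0 | 0) | (0 | d.b.0) :: =c=> p7, =d=> p11
  p5 = 0 | 0 | ((d.0 + (0 + 0)) | d.b.0) :: =d=> p12, =d=> p13
  p6 = b.(0 | 0) | ((d.0 + (0 + 0)) | b.0) :: =b=> p12, =b=> p14, =d=> p15
  p7 = b.(0 | 0) | (0 | d.b.0) :: =b=> p13, =d=> p15
  p8 = a.0 | d.(0 | 0) :: =a=> p16, =d=> p17
  p9 = d.a.0 | (0 | 0) :: =d=> p17
  p10 = c.b.(0 | 0) | ((d.0 + (0 + 0)) | 0) :: =c=> p14, =d=> p18
  p11 = c.b.(0 | 0) | (0 | b.0) :: =b=> p18, =c=> p15
  p12 = 0 | 0 | ((d.0 + (0 + 0)) | b.0) :: =b=> p19, =d=> p20
  p13 = 0 | 0 | (0 | d.b.0) :: =d=> p20
  p14 = b.(0 | 0) | ((d.0 + (0 + 0)) | 0) :: =b=> p19, =d=> p21
  p15 = b.(0 | 0) | (0 | b.0) :: =b=> p20, =b=> p21
  p16 = 0 | d.(0 | 0) :: =d=> p22
  p17 = a.0 | (0 | 0) :: =a=> p22
  p18 = c.b.(0 | 0) | (0 | 0) :: =c=> p21
  p19 = 0 | 0 | ((d.0 + (0 + 0)) | 0) :: =d=> p23
  p20 = 0 | 0 | (0 | b.0) :: =b=> p23
  p21 = b.(0 | 0) | (0 | 0) :: =b=> p23
  p22 = 0 | (0 | 0) :: ∅
  p23 = 0 | 0 | (0 | 0) :: ∅
Q's transition system — 24 states:
  q0 = c.(d.a.0 | d.(0 | 0)) + c.b.(0 | 0) | ((d.0 + (0 + 0)) | d.b.0) :: =c=> q1, =c=> q2, =d=> q3, =d=> q4
  q1 = b.(0 | 0) | ((d.0 + (0 + 0)) | d.b.0) :: =b=> q5, =d=> q6, =d=> q7
  q2 = d.a.0 | d.(0 | 0) :: =d=> q8, =d=> q9
  q3 = c.b.(0 | 0) | ((d.0 + (0 + 0)) | b.0) :: =b=> q10, =c=> q6, =d=> q11
  q4 = c.b.(0 | 0) | (0 | d.b.0) :: =c=> q7, =d=> q11
  q5 = 0 | 0 | ((d.0 + (0 + 0)) | d.b.0) :: =d=> q12, =d=> q13
  q6 = b.(0 | 0) | ((d.0 + (0 + 0)) | b.0) :: =b=> q12, =b=> q14, =d=> q15
  q7 = b.(0 | 0) | (0 | d.b.0) :: =b=> q13, =d=> q15
  q8 = a.0 | d.(0 | 0) :: =a=> q16, =d=> q17
  q9 = d.a.0 | (0 | 0) :: =d=> q17
  q10 = c.b.(0 | 0) | ((d.0 + (0 + 0)) | 0) :: =c=> q14, =d=> q18
  q11 = c.b.(0 | 0) | (0 | b.0) :: =b=> q18, =c=> q15
  q12 = 0 | 0 | ((d.0 + (0 + 0)) | b.0) :: =b=> q19, =d=> q20
  q13 = 0 | 0 | (0 | d.b.0) :: =d=> q20
  q14 = b.(0 | 0) | ((d.0 + (0 + 0)) | 0) :: =b=> q19, =d=> q21
  q15 = b.(0 | 0) | (0 | b.0) :: =b=> q20, =b=> q21
  q16 = 0 | d.(0 | 0) :: =d=> q22
  q17 = a.0 | (0 | 0) :: =a=> q22
  q18 = c.b.(0 | 0) | (0 | 0) :: =c=> q21
  q19 = 0 | 0 | ((d.0 + (0 + 0)) | 0) :: =d=> q23
  q20 = 0 | 0 | (0 | b.0) :: =b=> q23
  q21 = b.(0 | 0) | (0 | 0) :: =b=> q23
  q22 = 0 | (0 | 0) :: ∅
  q23 = 0 | 0 | (0 | 0) :: ∅
Bisimilarity quotient blocks:
  B0 = {p0, q0}
  B1 = {p4, q4}
  B2 = {p7, q7}
  B3 = {p15, q15}
  B4 = {p20, p21, q20, q21}
  B5 = {p22, p23, q22, q23}
  B6 = {p13, q13}
  B7 = {p11, q11}
  B8 = {p18, q18}
  B9 = {p2, q2}
  B10 = {p8, q8}
  B11 = {p16, p19, q16, q19}
  B12 = {p17, q17}
  B13 = {p9, q9}
  B14 = {p3, q3}
  B15 = {p10, q10}
  B16 = {p12, p14, q12, q14}
  B17 = {p6, q6}
  B18 = {p1, q1}
  B19 = {p5, q5}
p0 ∈ B0, q0 ∈ B0 → same block
Bisimilar ⇒ trace-equivalent.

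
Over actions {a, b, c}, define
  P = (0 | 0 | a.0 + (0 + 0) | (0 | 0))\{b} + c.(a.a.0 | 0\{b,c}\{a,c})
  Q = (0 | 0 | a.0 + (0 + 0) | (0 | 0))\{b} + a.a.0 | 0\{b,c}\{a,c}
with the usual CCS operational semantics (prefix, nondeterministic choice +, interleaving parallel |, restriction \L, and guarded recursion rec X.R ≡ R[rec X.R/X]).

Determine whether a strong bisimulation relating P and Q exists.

LTS(P): 5 reachable states
  m0 = (0 | 0 | a.0 + (0 + 0) | (0 | 0))\{b} + c.(a.a.0 | 0\{b,c}\{a,c}) | -a-> m1, -c-> m2
  m1 = (0 | 0 | 0)\{b} | ·
  m2 = a.a.0 | 0\{b,c}\{a,c} | -a-> m3
  m3 = a.0 | 0\{b,c}\{a,c} | -a-> m4
  m4 = 0 | 0\{b,c}\{a,c} | ·
LTS(Q): 4 reachable states
  n0 = (0 | 0 | a.0 + (0 + 0) | (0 | 0))\{b} + a.a.0 | 0\{b,c}\{a,c} | -a-> n1, -a-> n2
  n1 = (0 | 0 | 0)\{b} | ·
  n2 = a.0 | 0\{b,c}\{a,c} | -a-> n3
  n3 = 0 | 0\{b,c}\{a,c} | ·
Bisimilarity quotient blocks:
  B0 = {m0}
  B1 = {m2}
  B2 = {m3, n2}
  B3 = {m1, m4, n1, n3}
  B4 = {n0}
m0 ∈ B0, n0 ∈ B4 → different blocks

P ≁ Q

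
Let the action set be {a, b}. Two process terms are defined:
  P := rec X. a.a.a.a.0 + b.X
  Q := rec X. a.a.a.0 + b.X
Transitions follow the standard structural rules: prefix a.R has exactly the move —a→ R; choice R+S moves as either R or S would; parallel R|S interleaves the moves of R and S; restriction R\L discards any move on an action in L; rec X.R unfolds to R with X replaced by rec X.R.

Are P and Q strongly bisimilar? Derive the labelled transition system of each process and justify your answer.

LTS(P): 5 reachable states
  s0 = rec X. a.a.a.a.0 + b.X :: --a--▸ s1, --b--▸ s0
  s1 = a.a.a.0 :: --a--▸ s2
  s2 = a.a.0 :: --a--▸ s3
  s3 = a.0 :: --a--▸ s4
  s4 = 0 :: ·
LTS(Q): 4 reachable states
  t0 = rec X. a.a.a.0 + b.X :: --a--▸ t1, --b--▸ t0
  t1 = a.a.0 :: --a--▸ t2
  t2 = a.0 :: --a--▸ t3
  t3 = 0 :: ·
Bisimilarity quotient blocks:
  B0 = {s0}
  B1 = {s1}
  B2 = {s2, t1}
  B3 = {s3, t2}
  B4 = {s4, t3}
  B5 = {t0}
s0 ∈ B0, t0 ∈ B5 → different blocks

P ≁ Q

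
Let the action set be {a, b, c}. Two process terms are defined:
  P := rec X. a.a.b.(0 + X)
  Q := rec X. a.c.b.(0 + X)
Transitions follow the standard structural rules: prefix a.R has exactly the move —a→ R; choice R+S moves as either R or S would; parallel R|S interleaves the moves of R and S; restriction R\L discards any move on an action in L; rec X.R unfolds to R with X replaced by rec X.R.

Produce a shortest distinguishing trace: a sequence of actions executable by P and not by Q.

LTS(P): 4 reachable states
  m0 = rec X. a.a.b.(0 + X) → —a→ m1
  m1 = a.b.(0 + (rec X. a.a.b.(0 + X))) → —a→ m2
  m2 = b.(0 + (rec X. a.a.b.(0 + X))) → —b→ m3
  m3 = 0 + (rec X. a.a.b.(0 + X)) → —a→ m1
LTS(Q): 4 reachable states
  n0 = rec X. a.c.b.(0 + X) → —a→ n1
  n1 = c.b.(0 + (rec X. a.c.b.(0 + X))) → —c→ n2
  n2 = b.(0 + (rec X. a.c.b.(0 + X))) → —b→ n3
  n3 = 0 + (rec X. a.c.b.(0 + X)) → —a→ n1
Executing aa from P (initial set {m0}):
  step 1 (a): {m1}
  step 2 (a): {m2}
  — P admits the full trace.
Executing aa from Q (initial set {n0}):
  step 1 (a): {n1}
  step 2 (a): ∅  — Q cannot continue

aa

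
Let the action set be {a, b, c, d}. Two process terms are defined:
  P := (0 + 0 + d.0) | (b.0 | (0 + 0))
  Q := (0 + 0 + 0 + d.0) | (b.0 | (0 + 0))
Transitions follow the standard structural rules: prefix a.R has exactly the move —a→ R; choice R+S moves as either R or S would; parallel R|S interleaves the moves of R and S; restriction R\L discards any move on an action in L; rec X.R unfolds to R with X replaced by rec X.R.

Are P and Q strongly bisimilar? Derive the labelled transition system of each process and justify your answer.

P's transition system — 4 states:
  s0 = (0 + 0 + d.0) | (b.0 | (0 + 0)) ⊢ -b-> s1, -d-> s2
  s1 = (0 + 0 + d.0) | (0 | (0 + 0)) ⊢ -d-> s3
  s2 = 0 | (b.0 | (0 + 0)) ⊢ -b-> s3
  s3 = 0 | (0 | (0 + 0)) ⊢ stopped
Q's transition system — 4 states:
  t0 = (0 + 0 + 0 + d.0) | (b.0 | (0 + 0)) ⊢ -b-> t1, -d-> t2
  t1 = (0 + 0 + 0 + d.0) | (0 | (0 + 0)) ⊢ -d-> t3
  t2 = 0 | (b.0 | (0 + 0)) ⊢ -b-> t3
  t3 = 0 | (0 | (0 + 0)) ⊢ stopped
Coarsest stable partition (strong bisimilarity classes):
  B0 = {s0, t0}
  B1 = {s2, t2}
  B2 = {s3, t3}
  B3 = {s1, t1}
s0 ∈ B0, t0 ∈ B0 → same block

P ~ Q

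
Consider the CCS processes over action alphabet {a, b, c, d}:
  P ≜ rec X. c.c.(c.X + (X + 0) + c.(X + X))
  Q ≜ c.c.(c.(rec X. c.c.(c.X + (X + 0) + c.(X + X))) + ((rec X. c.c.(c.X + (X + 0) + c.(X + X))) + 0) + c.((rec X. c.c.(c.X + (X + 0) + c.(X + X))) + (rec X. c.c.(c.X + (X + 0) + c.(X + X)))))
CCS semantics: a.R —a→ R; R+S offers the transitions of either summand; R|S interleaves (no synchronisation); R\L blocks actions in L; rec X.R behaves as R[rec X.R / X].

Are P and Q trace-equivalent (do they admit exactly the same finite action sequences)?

P's transition system — 4 states:
  s0 = rec X. c.c.(c.X + (X + 0) + c.(X + X)) | --c--▸ s1
  s1 = c.(c.(rec X. c.c.(c.X + (X + 0) + c.(X + X))) + ((rec X. c.c.(c.X + (X + 0) + c.(X + X))) + 0) + c.((rec X. c.c.(c.X + (X + 0) + c.(X + X))) + (rec X. c.c.(c.X + (X + 0) + c.(X + X))))) | --c--▸ s2
  s2 = c.(rec X. c.c.(c.X + (X + 0) + c.(X + X))) + ((rec X. c.c.(c.X + (X + 0) + c.(X + X))) + 0) + c.((rec X. c.c.(c.X + (X + 0) + c.(X + X))) + (rec X. c.c.(c.X + (X + 0) + c.(X + X)))) | --c--▸ s0, --c--▸ s1, --c--▸ s3
  s3 = (rec X. c.c.(c.X + (X + 0) + c.(X + X))) + (rec X. c.c.(c.X + (X + 0) + c.(X + X))) | --c--▸ s1
Q's transition system — 5 states:
  t0 = c.c.(c.(rec X. c.c.(c.X + (X + 0) + c.(X + X))) + ((rec X. c.c.(c.X + (X + 0) + c.(X + X))) + 0) + c.((rec X. c.c.(c.X + (X + 0) + c.(X + X))) + (rec X. c.c.(c.X + (X + 0) + c.(X + X))))) | --c--▸ t1
  t1 = c.(c.(rec X. c.c.(c.X + (X + 0) + c.(X + X))) + ((rec X. c.c.(c.X + (X + 0) + c.(X + X))) + 0) + c.((rec X. c.c.(c.X + (X + 0) + c.(X + X))) + (rec X. c.c.(c.X + (X + 0) + c.(X + X))))) | --c--▸ t2
  t2 = c.(rec X. c.c.(c.X + (X + 0) + c.(X + X))) + ((rec X. c.c.(c.X + (X + 0) + c.(X + X))) + 0) + c.((rec X. c.c.(c.X + (X + 0) + c.(X + X))) + (rec X. c.c.(c.X + (X + 0) + c.(X + X)))) | --c--▸ t1, --c--▸ t3, --c--▸ t4
  t3 = (rec X. c.c.(c.X + (X + 0) + c.(X + X))) + (rec X. c.c.(c.X + (X + 0) + c.(X + X))) | --c--▸ t1
  t4 = rec X. c.c.(c.X + (X + 0) + c.(X + X)) | --c--▸ t1
Partition-refinement fixed point:
  B0 = {s0, s1, s2, s3, t0, t1, t2, t3, t4}
s0 ∈ B0, t0 ∈ B0 → same block
Bisimilar ⇒ trace-equivalent.

trace-equivalent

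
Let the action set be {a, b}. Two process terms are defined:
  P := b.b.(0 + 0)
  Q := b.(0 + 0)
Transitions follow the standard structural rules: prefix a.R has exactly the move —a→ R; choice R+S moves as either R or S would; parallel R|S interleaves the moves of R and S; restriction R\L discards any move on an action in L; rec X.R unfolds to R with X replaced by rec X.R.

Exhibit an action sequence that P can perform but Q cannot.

bb

P's transition system — 3 states:
  m0 = b.b.(0 + 0) has moves --b--▸ m1
  m1 = b.(0 + 0) has moves --b--▸ m2
  m2 = 0 + 0 has moves ·
Q's transition system — 2 states:
  n0 = b.(0 + 0) has moves --b--▸ n1
  n1 = 0 + 0 has moves ·
Run σ = ⟨bb⟩ on P: start {m0}
  after b @ step 1: {m1}
  after b @ step 2: {m2}
  — P admits the full trace.
Run σ = ⟨bb⟩ on Q: start {n0}
  after b @ step 1: {n1}
  after b @ step 2: ∅  — Q cannot continue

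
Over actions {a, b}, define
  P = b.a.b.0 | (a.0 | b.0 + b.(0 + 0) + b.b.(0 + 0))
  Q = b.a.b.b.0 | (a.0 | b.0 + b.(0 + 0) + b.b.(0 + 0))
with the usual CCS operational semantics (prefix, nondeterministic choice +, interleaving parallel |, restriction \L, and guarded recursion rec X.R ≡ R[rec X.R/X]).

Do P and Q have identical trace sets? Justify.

trace-distinct — witness ⟨ababbb⟩

Reachable graph of P (24 states):
  p0 = b.a.b.0 | (a.0 | b.0 + b.(0 + 0) + b.b.(0 + 0)) → --a--▸ p1, --b--▸ p2, --b--▸ p3, --b--▸ p4, --b--▸ p5
  p1 = b.a.b.0 | (0 | b.0) → --b--▸ p6, --b--▸ p7
  p2 = a.b.0 | (a.0 | b.0 + b.(0 + 0) + b.b.(0 + 0)) → --a--▸ p6, --a--▸ p8, --b--▸ p10, --b--▸ p11, --b--▸ p9
  p3 = b.a.b.0 | (0 + 0) → --b--▸ p9
  p4 = b.a.b.0 | (a.0 | 0) → --a--▸ p7, --b--▸ p10
  p5 = b.a.b.0 | b.(0 + 0) → --b--▸ p11, --b--▸ p3
  p6 = a.b.0 | (0 | b.0) → --a--▸ p12, --b--▸ p13
  p7 = b.a.b.0 | (0 | 0) → --b--▸ p13
  p8 = b.0 | (a.0 | b.0 + b.(0 + 0) + b.b.(0 + 0)) → --a--▸ p12, --b--▸ p14, --b--▸ p15, --b--▸ p16, --b--▸ p17
  p9 = a.b.0 | (0 + 0) → --a--▸ p15
  p10 = a.b.0 | (a.0 | 0) → --a--▸ p13, --a--▸ p16
  p11 = a.b.0 | b.(0 + 0) → --a--▸ p17, --b--▸ p9
  p12 = b.0 | (0 | b.0) → --b--▸ p18, --b--▸ p19
  p13 = a.b.0 | (0 | 0) → --a--▸ p19
  p14 = 0 | (a.0 | b.0 + b.(0 + 0) + b.b.(0 + 0)) → --a--▸ p18, --b--▸ p20, --b--▸ p21, --b--▸ p22
  p15 = b.0 | (0 + 0) → --b--▸ p20
  p16 = b.0 | (a.0 | 0) → --a--▸ p19, --b--▸ p21
  p17 = b.0 | b.(0 + 0) → --b--▸ p15, --b--▸ p22
  p18 = 0 | (0 | b.0) → --b--▸ p23
  p19 = b.0 | (0 | 0) → --b--▸ p23
  p20 = 0 | (0 + 0) → deadlocked
  p21 = 0 | (a.0 | 0) → --a--▸ p23
  p22 = 0 | b.(0 + 0) → --b--▸ p20
  p23 = 0 | (0 | 0) → deadlocked
Reachable graph of Q (30 states):
  q0 = b.a.b.b.0 | (a.0 | b.0 + b.(0 + 0) + b.b.(0 + 0)) → --a--▸ q1, --b--▸ q2, --b--▸ q3, --b--▸ q4, --b--▸ q5
  q1 = b.a.b.b.0 | (0 | b.0) → --b--▸ q6, --b--▸ q7
  q2 = a.b.b.0 | (a.0 | b.0 + b.(0 + 0) + b.b.(0 + 0)) → --a--▸ q6, --a--▸ q8, --b--▸ q10, --b--▸ q11, --b--▸ q9
  q3 = b.a.b.b.0 | (0 + 0) → --b--▸ q9
  q4 = b.a.b.b.0 | (a.0 | 0) → --a--▸ q7, --b--▸ q10
  q5 = b.a.b.b.0 | b.(0 + 0) → --b--▸ q11, --b--▸ q3
  q6 = a.b.b.0 | (0 | b.0) → --a--▸ q12, --b--▸ q13
  q7 = b.a.b.b.0 | (0 | 0) → --b--▸ q13
  q8 = b.b.0 | (a.0 | b.0 + b.(0 + 0) + b.b.(0 + 0)) → --a--▸ q12, --b--▸ q14, --b--▸ q15, --b--▸ q16, --b--▸ q17
  q9 = a.b.b.0 | (0 + 0) → --a--▸ q15
  q10 = a.b.b.0 | (a.0 | 0) → --a--▸ q13, --a--▸ q16
  q11 = a.b.b.0 | b.(0 + 0) → --a--▸ q17, --b--▸ q9
  q12 = b.b.0 | (0 | b.0) → --b--▸ q18, --b--▸ q19
  q13 = a.b.b.0 | (0 | 0) → --a--▸ q19
  q14 = b.0 | (a.0 | b.0 + b.(0 + 0) + b.b.(0 + 0)) → --a--▸ q18, --b--▸ q20, --b--▸ q21, --b--▸ q22, --b--▸ q23
  q15 = b.b.0 | (0 + 0) → --b--▸ q21
  q16 = b.b.0 | (a.0 | 0) → --a--▸ q19, --b--▸ q22
  q17 = b.b.0 | b.(0 + 0) → --b--▸ q15, --b--▸ q23
  q18 = b.0 | (0 | b.0) → --b--▸ q24, --b--▸ q25
  q19 = b.b.0 | (0 | 0) → --b--▸ q25
  q20 = 0 | (a.0 | b.0 + b.(0 + 0) + b.b.(0 + 0)) → --a--▸ q24, --b--▸ q26, --b--▸ q27, --b--▸ q28
  q21 = b.0 | (0 + 0) → --b--▸ q26
  q22 = b.0 | (a.0 | 0) → --a--▸ q25, --b--▸ q27
  q23 = b.0 | b.(0 + 0) → --b--▸ q21, --b--▸ q28
  q24 = 0 | (0 | b.0) → --b--▸ q29
  q25 = b.0 | (0 | 0) → --b--▸ q29
  q26 = 0 | (0 + 0) → deadlocked
  q27 = 0 | (a.0 | 0) → --a--▸ q29
  q28 = 0 | b.(0 + 0) → --b--▸ q26
  q29 = 0 | (0 | 0) → deadlocked
Executing ababbb from Q (initial set {q0}):
  step 1 (a): {q1}
  step 2 (b): {q6, q7}
  step 3 (a): {q12}
  step 4 (b): {q18, q19}
  step 5 (b): {q24, q25}
  step 6 (b): {q29}
  ✓ Q
Executing ababbb from P (initial set {p0}):
  step 1 (a): {p1}
  step 2 (b): {p6, p7}
  step 3 (a): {p12}
  step 4 (b): {p18, p19}
  step 5 (b): {p23}
  step 6 (b): ∅ (P stuck)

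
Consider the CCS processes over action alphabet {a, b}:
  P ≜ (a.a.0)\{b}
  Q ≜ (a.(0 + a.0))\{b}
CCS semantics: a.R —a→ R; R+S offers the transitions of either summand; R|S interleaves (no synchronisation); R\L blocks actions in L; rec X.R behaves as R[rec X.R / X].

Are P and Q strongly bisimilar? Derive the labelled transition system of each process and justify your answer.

LTS(P): 3 reachable states
  m0 = (a.a.0)\{b} | --a--▸ m1
  m1 = (a.0)\{b} | --a--▸ m2
  m2 = 0\{b} | deadlocked
LTS(Q): 3 reachable states
  n0 = (a.(0 + a.0))\{b} | --a--▸ n1
  n1 = (0 + a.0)\{b} | --a--▸ n2
  n2 = 0\{b} | deadlocked
Partition-refinement fixed point:
  B0 = {m0, n0}
  B1 = {m1, n1}
  B2 = {m2, n2}
m0 ∈ B0, n0 ∈ B0 → same block

bisimilar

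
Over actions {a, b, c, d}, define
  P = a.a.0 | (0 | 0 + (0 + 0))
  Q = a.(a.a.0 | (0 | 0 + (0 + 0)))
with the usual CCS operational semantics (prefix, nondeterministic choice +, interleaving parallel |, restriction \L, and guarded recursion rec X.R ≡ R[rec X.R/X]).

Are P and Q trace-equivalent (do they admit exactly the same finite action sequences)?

traces(P) ≠ traces(Q) — witness ⟨aaa⟩

Reachable graph of P (3 states):
  u0 = a.a.0 | (0 | 0 + (0 + 0)) ⊢ —a→ u1
  u1 = a.0 | (0 | 0 + (0 + 0)) ⊢ —a→ u2
  u2 = 0 | (0 | 0 + (0 + 0)) ⊢ deadlocked
Reachable graph of Q (4 states):
  v0 = a.(a.a.0 | (0 | 0 + (0 + 0))) ⊢ —a→ v1
  v1 = a.a.0 | (0 | 0 + (0 + 0)) ⊢ —a→ v2
  v2 = a.0 | (0 | 0 + (0 + 0)) ⊢ —a→ v3
  v3 = 0 | (0 | 0 + (0 + 0)) ⊢ deadlocked
Run σ = ⟨aaa⟩ on Q: start {v0}
  step 1 (a): {v1}
  step 2 (a): {v2}
  step 3 (a): {v3}
  Q completes σ.
Run σ = ⟨aaa⟩ on P: start {u0}
  step 1 (a): {u1}
  step 2 (a): {u2}
  step 3 (a): ∅ (P stuck)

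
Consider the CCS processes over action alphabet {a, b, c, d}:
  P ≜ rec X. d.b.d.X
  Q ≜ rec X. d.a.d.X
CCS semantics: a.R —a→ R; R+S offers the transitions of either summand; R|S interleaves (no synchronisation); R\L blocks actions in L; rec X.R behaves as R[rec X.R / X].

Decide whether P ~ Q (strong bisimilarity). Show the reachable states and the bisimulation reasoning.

LTS(P): 3 reachable states
  u0 = rec X. d.b.d.X has moves =d=> u1
  u1 = b.d.(rec X. d.b.d.X) has moves =b=> u2
  u2 = d.(rec X. d.b.d.X) has moves =d=> u0
LTS(Q): 3 reachable states
  v0 = rec X. d.a.d.X has moves =d=> v1
  v1 = a.d.(rec X. d.a.d.X) has moves =a=> v2
  v2 = d.(rec X. d.a.d.X) has moves =d=> v0
Coarsest stable partition (strong bisimilarity classes):
  B0 = {u0}
  B1 = {u1}
  B2 = {u2}
  B3 = {v0}
  B4 = {v1}
  B5 = {v2}
u0 ∈ B0, v0 ∈ B3 → different blocks

NO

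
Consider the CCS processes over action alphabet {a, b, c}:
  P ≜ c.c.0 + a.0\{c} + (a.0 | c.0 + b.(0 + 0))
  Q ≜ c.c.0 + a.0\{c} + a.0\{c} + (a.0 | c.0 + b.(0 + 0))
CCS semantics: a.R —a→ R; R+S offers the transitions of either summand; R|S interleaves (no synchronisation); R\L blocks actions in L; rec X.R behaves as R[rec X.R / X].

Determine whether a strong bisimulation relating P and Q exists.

Reachable graph of P (8 states):
  s0 = c.c.0 + a.0\{c} + (a.0 | c.0 + b.(0 + 0)) has moves -a-> s1, -a-> s2, -b-> s3, -c-> s4, -c-> s5
  s1 = 0 | c.0 has moves -c-> s6
  s2 = 0\{c} has moves (no moves)
  s3 = 0 + 0 has moves (no moves)
  s4 = a.0 | 0 has moves -a-> s6
  s5 = c.0 has moves -c-> s7
  s6 = 0 | 0 has moves (no moves)
  s7 = 0 has moves (no moves)
Reachable graph of Q (8 states):
  t0 = c.c.0 + a.0\{c} + a.0\{c} + (a.0 | c.0 + b.(0 + 0)) has moves -a-> t1, -a-> t2, -b-> t3, -c-> t4, -c-> t5
  t1 = 0 | c.0 has moves -c-> t6
  t2 = 0\{c} has moves (no moves)
  t3 = 0 + 0 has moves (no moves)
  t4 = a.0 | 0 has moves -a-> t6
  t5 = c.0 has moves -c-> t7
  t6 = 0 | 0 has moves (no moves)
  t7 = 0 has moves (no moves)
Coarsest stable partition (strong bisimilarity classes):
  B0 = {s0, t0}
  B1 = {s4, t4}
  B2 = {s2, s3, s6, s7, t2, t3, t6, t7}
  B3 = {s1, s5, t1, t5}
s0 ∈ B0, t0 ∈ B0 → same block

bisimilar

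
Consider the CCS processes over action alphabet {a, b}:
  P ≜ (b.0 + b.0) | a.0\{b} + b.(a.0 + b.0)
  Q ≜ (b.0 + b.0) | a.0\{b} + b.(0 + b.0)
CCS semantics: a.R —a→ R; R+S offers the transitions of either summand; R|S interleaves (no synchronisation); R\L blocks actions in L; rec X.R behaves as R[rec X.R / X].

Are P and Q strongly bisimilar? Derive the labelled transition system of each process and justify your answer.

P ≁ Q

LTS(P): 6 reachable states
  p0 = (b.0 + b.0) | a.0\{b} + b.(a.0 + b.0) has moves ··a··> p1, ··b··> p2, ··b··> p3
  p1 = (b.0 + b.0) | 0\{b} has moves ··b··> p4
  p2 = 0 | a.0\{b} has moves ··a··> p4
  p3 = a.0 + b.0 has moves ··a··> p5, ··b··> p5
  p4 = 0 | 0\{b} has moves ·
  p5 = 0 has moves ·
LTS(Q): 6 reachable states
  q0 = (b.0 + b.0) | a.0\{b} + b.(0 + b.0) has moves ··a··> q1, ··b··> q2, ··b··> q3
  q1 = (b.0 + b.0) | 0\{b} has moves ··b··> q4
  q2 = 0 + b.0 has moves ··b··> q5
  q3 = 0 | a.0\{b} has moves ··a··> q4
  q4 = 0 | 0\{b} has moves ·
  q5 = 0 has moves ·
Bisimilarity quotient blocks:
  B0 = {p0}
  B1 = {p3}
  B2 = {p4, p5, q4, q5}
  B3 = {p2, q3}
  B4 = {p1, q1, q2}
  B5 = {q0}
p0 ∈ B0, q0 ∈ B5 → different blocks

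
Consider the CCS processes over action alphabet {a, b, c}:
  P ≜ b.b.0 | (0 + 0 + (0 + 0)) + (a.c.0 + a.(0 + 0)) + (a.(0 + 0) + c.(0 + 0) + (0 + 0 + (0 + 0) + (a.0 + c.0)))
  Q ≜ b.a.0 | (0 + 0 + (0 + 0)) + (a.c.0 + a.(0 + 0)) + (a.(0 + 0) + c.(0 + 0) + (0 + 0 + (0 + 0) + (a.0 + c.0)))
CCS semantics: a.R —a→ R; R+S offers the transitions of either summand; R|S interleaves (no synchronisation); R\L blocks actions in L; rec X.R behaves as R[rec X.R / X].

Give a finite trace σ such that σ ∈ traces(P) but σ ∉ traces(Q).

Reachable graph of P (6 states):
  u0 = b.b.0 | (0 + 0 + (0 + 0)) + (a.c.0 + a.(0 + 0)) + (a.(0 + 0) + c.(0 + 0) + (0 + 0 + (0 + 0) + (a.0 + c.0))) :: ··a··> u1, ··a··> u2, ··a··> u3, ··b··> u4, ··c··> u1, ··c··> u2
  u1 = 0 :: stopped
  u2 = 0 + 0 :: stopped
  u3 = c.0 :: ··c··> u1
  u4 = b.0 | (0 + 0 + (0 + 0)) :: ··b··> u5
  u5 = 0 | (0 + 0 + (0 + 0)) :: stopped
Reachable graph of Q (6 states):
  v0 = b.a.0 | (0 + 0 + (0 + 0)) + (a.c.0 + a.(0 + 0)) + (a.(0 + 0) + c.(0 + 0) + (0 + 0 + (0 + 0) + (a.0 + c.0))) :: ··a··> v1, ··a··> v2, ··a··> v3, ··b··> v4, ··c··> v1, ··c··> v2
  v1 = 0 :: stopped
  v2 = 0 + 0 :: stopped
  v3 = c.0 :: ··c··> v1
  v4 = a.0 | (0 + 0 + (0 + 0)) :: ··a··> v5
  v5 = 0 | (0 + 0 + (0 + 0)) :: stopped
Trace ⟨bb⟩ through P, begin at {u0}:
  [1] b ⇒ {u4}
  [2] b ⇒ {u5}
  — P admits the full trace.
Trace ⟨bb⟩ through Q, begin at {v0}:
  [1] b ⇒ {v4}
  [2] b ⇒ ∅ (Q stuck)

bb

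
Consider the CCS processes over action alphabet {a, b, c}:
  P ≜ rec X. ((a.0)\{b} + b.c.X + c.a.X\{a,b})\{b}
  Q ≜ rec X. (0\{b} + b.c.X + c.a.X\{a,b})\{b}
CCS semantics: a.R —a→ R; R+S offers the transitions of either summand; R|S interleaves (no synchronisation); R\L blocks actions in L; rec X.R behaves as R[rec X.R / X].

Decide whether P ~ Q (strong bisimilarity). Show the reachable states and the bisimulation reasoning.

not bisimilar

P's transition system — 5 states:
  m0 = rec X. ((a.0)\{b} + b.c.X + c.a.X\{a,b})\{b} has moves -a-> m1, -c-> m2
  m1 = 0\{b}\{b} has moves ∅
  m2 = (a.(rec X. ((a.0)\{b} + b.c.X + c.a.X\{a,b})\{b})\{a,b})\{b} has moves -a-> m3
  m3 = (rec X. ((a.0)\{b} + b.c.X + c.a.X\{a,b})\{b})\{a,b}\{b} has moves -c-> m4
  m4 = (a.(rec X. ((a.0)\{b} + b.c.X + c.a.X\{a,b})\{b})\{a,b})\{b}\{a,b}\{b} has moves ∅
Q's transition system — 4 states:
  n0 = rec X. (0\{b} + b.c.X + c.a.X\{a,b})\{b} has moves -c-> n1
  n1 = (a.(rec X. (0\{b} + b.c.X + c.a.X\{a,b})\{b})\{a,b})\{b} has moves -a-> n2
  n2 = (rec X. (0\{b} + b.c.X + c.a.X\{a,b})\{b})\{a,b}\{b} has moves -c-> n3
  n3 = (a.(rec X. (0\{b} + b.c.X + c.a.X\{a,b})\{b})\{a,b})\{b}\{a,b}\{b} has moves ∅
Coarsest stable partition (strong bisimilarity classes):
  B0 = {m0}
  B1 = {m1, m4, n3}
  B2 = {m2, n1}
  B3 = {m3, n2}
  B4 = {n0}
m0 ∈ B0, n0 ∈ B4 → different blocks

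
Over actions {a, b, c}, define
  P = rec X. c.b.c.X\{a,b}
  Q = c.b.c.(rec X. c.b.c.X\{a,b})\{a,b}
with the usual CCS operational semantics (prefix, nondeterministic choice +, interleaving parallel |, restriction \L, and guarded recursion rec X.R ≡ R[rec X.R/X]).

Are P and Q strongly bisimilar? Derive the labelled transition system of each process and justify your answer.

YES

P's transition system — 5 states:
  s0 = rec X. c.b.c.X\{a,b} :: --c--▸ s1
  s1 = b.c.(rec X. c.b.c.X\{a,b})\{a,b} :: --b--▸ s2
  s2 = c.(rec X. c.b.c.X\{a,b})\{a,b} :: --c--▸ s3
  s3 = (rec X. c.b.c.X\{a,b})\{a,b} :: --c--▸ s4
  s4 = (b.c.(rec X. c.b.c.X\{a,b})\{a,b})\{a,b} :: (no moves)
Q's transition system — 5 states:
  t0 = c.b.c.(rec X. c.b.c.X\{a,b})\{a,b} :: --c--▸ t1
  t1 = b.c.(rec X. c.b.c.X\{a,b})\{a,b} :: --b--▸ t2
  t2 = c.(rec X. c.b.c.X\{a,b})\{a,b} :: --c--▸ t3
  t3 = (rec X. c.b.c.X\{a,b})\{a,b} :: --c--▸ t4
  t4 = (b.c.(rec X. c.b.c.X\{a,b})\{a,b})\{a,b} :: (no moves)
Bisimilarity quotient blocks:
  B0 = {s0, t0}
  B1 = {s1, t1}
  B2 = {s2, t2}
  B3 = {s3, t3}
  B4 = {s4, t4}
s0 ∈ B0, t0 ∈ B0 → same block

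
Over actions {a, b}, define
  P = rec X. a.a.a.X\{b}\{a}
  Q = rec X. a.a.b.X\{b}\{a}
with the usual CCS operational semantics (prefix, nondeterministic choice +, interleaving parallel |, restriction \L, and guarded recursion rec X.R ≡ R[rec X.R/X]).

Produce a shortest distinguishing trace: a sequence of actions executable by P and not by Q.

LTS(P): 4 reachable states
  u0 = rec X. a.a.a.X\{b}\{a} :: =a=> u1
  u1 = a.a.(rec X. a.a.a.X\{b}\{a})\{b}\{a} :: =a=> u2
  u2 = a.(rec X. a.a.a.X\{b}\{a})\{b}\{a} :: =a=> u3
  u3 = (rec X. a.a.a.X\{b}\{a})\{b}\{a} :: deadlocked
LTS(Q): 4 reachable states
  v0 = rec X. a.a.b.X\{b}\{a} :: =a=> v1
  v1 = a.b.(rec X. a.a.b.X\{b}\{a})\{b}\{a} :: =a=> v2
  v2 = b.(rec X. a.a.b.X\{b}\{a})\{b}\{a} :: =b=> v3
  v3 = (rec X. a.a.b.X\{b}\{a})\{b}\{a} :: deadlocked
Executing aaa from P (initial set {u0}):
  [1] a ⇒ {u1}
  [2] a ⇒ {u2}
  [3] a ⇒ {u3}
  P completes σ.
Executing aaa from Q (initial set {v0}):
  [1] a ⇒ {v1}
  [2] a ⇒ {v2}
  [3] a ⇒ no successor for Q

aaa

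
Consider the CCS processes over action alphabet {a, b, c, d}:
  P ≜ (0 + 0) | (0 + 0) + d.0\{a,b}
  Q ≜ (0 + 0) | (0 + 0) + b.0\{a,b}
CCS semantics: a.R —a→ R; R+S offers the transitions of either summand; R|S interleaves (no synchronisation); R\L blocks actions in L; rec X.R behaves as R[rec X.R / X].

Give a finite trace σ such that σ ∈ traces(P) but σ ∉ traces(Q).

LTS(P): 2 reachable states
  s0 = (0 + 0) | (0 + 0) + d.0\{a,b} ⊢ -d-> s1
  s1 = 0\{a,b} ⊢ ·
LTS(Q): 2 reachable states
  t0 = (0 + 0) | (0 + 0) + b.0\{a,b} ⊢ -b-> t1
  t1 = 0\{a,b} ⊢ ·
Executing d from P (initial set {s0}):
  step 1 (d): {s1}
  ✓ P
Executing d from Q (initial set {t0}):
  step 1 (d): no successor for Q

d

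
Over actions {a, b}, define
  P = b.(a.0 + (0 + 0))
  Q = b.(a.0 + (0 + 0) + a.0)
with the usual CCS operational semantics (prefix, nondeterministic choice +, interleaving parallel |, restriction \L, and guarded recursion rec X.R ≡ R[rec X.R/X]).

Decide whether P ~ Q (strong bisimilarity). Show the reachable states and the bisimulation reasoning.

P's transition system — 3 states:
  s0 = b.(a.0 + (0 + 0)) | =b=> s1
  s1 = a.0 + (0 + 0) | =a=> s2
  s2 = 0 | (no moves)
Q's transition system — 3 states:
  t0 = b.(a.0 + (0 + 0) + a.0) | =b=> t1
  t1 = a.0 + (0 + 0) + a.0 | =a=> t2
  t2 = 0 | (no moves)
Coarsest stable partition (strong bisimilarity classes):
  B0 = {s0, t0}
  B1 = {s1, t1}
  B2 = {s2, t2}
s0 ∈ B0, t0 ∈ B0 → same block

bisimilar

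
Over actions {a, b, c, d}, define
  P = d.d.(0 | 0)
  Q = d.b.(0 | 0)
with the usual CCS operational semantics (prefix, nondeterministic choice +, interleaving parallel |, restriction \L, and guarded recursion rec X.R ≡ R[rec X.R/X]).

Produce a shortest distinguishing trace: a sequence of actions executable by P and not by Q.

P's transition system — 3 states:
  u0 = d.d.(0 | 0) | --d--▸ u1
  u1 = d.(0 | 0) | --d--▸ u2
  u2 = 0 | 0 | stopped
Q's transition system — 3 states:
  v0 = d.b.(0 | 0) | --d--▸ v1
  v1 = b.(0 | 0) | --b--▸ v2
  v2 = 0 | 0 | stopped
Run σ = ⟨dd⟩ on P: start {u0}
  after d @ step 1: {u1}
  after d @ step 2: {u2}
  ✓ P
Run σ = ⟨dd⟩ on Q: start {v0}
  after d @ step 1: {v1}
  after d @ step 2: ∅ (Q stuck)

dd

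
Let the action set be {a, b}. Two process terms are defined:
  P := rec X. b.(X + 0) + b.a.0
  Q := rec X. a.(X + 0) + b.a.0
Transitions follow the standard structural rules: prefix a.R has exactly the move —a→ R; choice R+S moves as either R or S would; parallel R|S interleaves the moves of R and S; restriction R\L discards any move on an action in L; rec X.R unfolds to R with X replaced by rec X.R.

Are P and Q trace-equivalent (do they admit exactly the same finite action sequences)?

trace-distinct — witness ⟨bb⟩

Reachable graph of P (4 states):
  u0 = rec X. b.(X + 0) + b.a.0 | —b→ u1, —b→ u2
  u1 = (rec X. b.(X + 0) + b.a.0) + 0 | —b→ u1, —b→ u2
  u2 = a.0 | —a→ u3
  u3 = 0 | (no moves)
Reachable graph of Q (4 states):
  v0 = rec X. a.(X + 0) + b.a.0 | —a→ v1, —b→ v2
  v1 = (rec X. a.(X + 0) + b.a.0) + 0 | —a→ v1, —b→ v2
  v2 = a.0 | —a→ v3
  v3 = 0 | (no moves)
Trace ⟨bb⟩ through P, begin at {u0}:
  after b @ step 1: {u1, u2}
  after b @ step 2: {u1, u2}
  P completes σ.
Trace ⟨bb⟩ through Q, begin at {v0}:
  after b @ step 1: {v2}
  after b @ step 2: ∅  — Q cannot continue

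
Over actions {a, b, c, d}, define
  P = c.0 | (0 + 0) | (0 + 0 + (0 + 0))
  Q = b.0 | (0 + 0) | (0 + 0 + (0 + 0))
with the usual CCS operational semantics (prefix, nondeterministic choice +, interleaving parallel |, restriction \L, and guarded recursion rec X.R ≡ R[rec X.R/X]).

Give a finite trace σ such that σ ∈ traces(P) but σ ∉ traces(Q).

P's transition system — 2 states:
  s0 = c.0 | (0 + 0) | (0 + 0 + (0 + 0)) → ··c··> s1
  s1 = 0 | (0 + 0) | (0 + 0 + (0 + 0)) → ·
Q's transition system — 2 states:
  t0 = b.0 | (0 + 0) | (0 + 0 + (0 + 0)) → ··b··> t1
  t1 = 0 | (0 + 0) | (0 + 0 + (0 + 0)) → ·
Run σ = ⟨c⟩ on P: start {s0}
  step 1 (c): {s1}
  ✓ P
Run σ = ⟨c⟩ on Q: start {t0}
  step 1 (c): ∅ (Q stuck)

c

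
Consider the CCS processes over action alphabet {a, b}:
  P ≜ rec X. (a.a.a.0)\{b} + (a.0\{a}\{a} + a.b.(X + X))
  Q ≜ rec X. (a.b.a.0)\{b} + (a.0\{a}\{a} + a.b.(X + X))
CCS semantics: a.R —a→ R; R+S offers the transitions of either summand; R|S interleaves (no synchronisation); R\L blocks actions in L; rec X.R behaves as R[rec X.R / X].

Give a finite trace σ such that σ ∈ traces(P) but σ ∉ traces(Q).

aa

LTS(P): 7 reachable states
  s0 = rec X. (a.a.a.0)\{b} + (a.0\{a}\{a} + a.b.(X + X)) | —a→ s1, —a→ s2, —a→ s3
  s1 = (a.a.0)\{b} | —a→ s4
  s2 = 0\{a}\{a} | stopped
  s3 = b.((rec X. (a.a.a.0)\{b} + (a.0\{a}\{a} + a.b.(X + X))) + (rec X. (a.a.a.0)\{b} + (a.0\{a}\{a} + a.b.(X + X)))) | —b→ s5
  s4 = (a.0)\{b} | —a→ s6
  s5 = (rec X. (a.a.a.0)\{b} + (a.0\{a}\{a} + a.b.(X + X))) + (rec X. (a.a.a.0)\{b} + (a.0\{a}\{a} + a.b.(X + X))) | —a→ s1, —a→ s2, —a→ s3
  s6 = 0\{b} | stopped
LTS(Q): 5 reachable states
  t0 = rec X. (a.b.a.0)\{b} + (a.0\{a}\{a} + a.b.(X + X)) | —a→ t1, —a→ t2, —a→ t3
  t1 = (b.a.0)\{b} | stopped
  t2 = 0\{a}\{a} | stopped
  t3 = b.((rec X. (a.b.a.0)\{b} + (a.0\{a}\{a} + a.b.(X + X))) + (rec X. (a.b.a.0)\{b} + (a.0\{a}\{a} + a.b.(X + X)))) | —b→ t4
  t4 = (rec X. (a.b.a.0)\{b} + (a.0\{a}\{a} + a.b.(X + X))) + (rec X. (a.b.a.0)\{b} + (a.0\{a}\{a} + a.b.(X + X))) | —a→ t1, —a→ t2, —a→ t3
Run σ = ⟨aa⟩ on P: start {s0}
  after a @ step 1: {s1, s2, s3}
  after a @ step 2: {s4}
  ✓ P
Run σ = ⟨aa⟩ on Q: start {t0}
  after a @ step 1: {t1, t2, t3}
  after a @ step 2: no successor for Q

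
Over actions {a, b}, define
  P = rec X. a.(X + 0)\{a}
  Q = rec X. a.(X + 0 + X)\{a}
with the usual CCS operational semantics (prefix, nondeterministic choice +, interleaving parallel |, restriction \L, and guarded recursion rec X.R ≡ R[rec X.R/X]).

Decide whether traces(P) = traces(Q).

trace-equivalent

LTS(P): 2 reachable states
  u0 = rec X. a.(X + 0)\{a} :: =a=> u1
  u1 = ((rec X. a.(X + 0)\{a}) + 0)\{a} :: deadlocked
LTS(Q): 2 reachable states
  v0 = rec X. a.(X + 0 + X)\{a} :: =a=> v1
  v1 = ((rec X. a.(X + 0 + X)\{a}) + 0 + (rec X. a.(X + 0 + X)\{a}))\{a} :: deadlocked
Bisimilarity quotient blocks:
  B0 = {u0, v0}
  B1 = {u1, v1}
u0 ∈ B0, v0 ∈ B0 → same block
Bisimilar ⇒ trace-equivalent.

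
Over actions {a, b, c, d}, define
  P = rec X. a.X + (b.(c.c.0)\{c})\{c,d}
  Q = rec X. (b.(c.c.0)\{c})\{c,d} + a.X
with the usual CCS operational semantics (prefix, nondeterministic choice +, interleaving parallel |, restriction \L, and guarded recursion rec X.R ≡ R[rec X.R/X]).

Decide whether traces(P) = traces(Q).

YES

Reachable graph of P (2 states):
  p0 = rec X. a.X + (b.(c.c.0)\{c})\{c,d} | —a→ p0, —b→ p1
  p1 = (c.c.0)\{c}\{c,d} | ∅
Reachable graph of Q (2 states):
  q0 = rec X. (b.(c.c.0)\{c})\{c,d} + a.X | —a→ q0, —b→ q1
  q1 = (c.c.0)\{c}\{c,d} | ∅
Bisimilarity quotient blocks:
  B0 = {p0, q0}
  B1 = {p1, q1}
p0 ∈ B0, q0 ∈ B0 → same block
Bisimilar ⇒ trace-equivalent.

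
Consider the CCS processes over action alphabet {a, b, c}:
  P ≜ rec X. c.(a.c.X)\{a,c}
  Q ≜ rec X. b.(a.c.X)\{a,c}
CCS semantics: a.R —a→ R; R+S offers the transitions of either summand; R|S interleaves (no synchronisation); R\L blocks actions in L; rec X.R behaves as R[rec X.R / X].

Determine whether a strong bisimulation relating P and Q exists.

LTS(P): 2 reachable states
  m0 = rec X. c.(a.c.X)\{a,c} ⊢ —c→ m1
  m1 = (a.c.(rec X. c.(a.c.X)\{a,c}))\{a,c} ⊢ stopped
LTS(Q): 2 reachable states
  n0 = rec X. b.(a.c.X)\{a,c} ⊢ —b→ n1
  n1 = (a.c.(rec X. b.(a.c.X)\{a,c}))\{a,c} ⊢ stopped
Bisimilarity quotient blocks:
  B0 = {m0}
  B1 = {m1, n1}
  B2 = {n0}
m0 ∈ B0, n0 ∈ B2 → different blocks

NO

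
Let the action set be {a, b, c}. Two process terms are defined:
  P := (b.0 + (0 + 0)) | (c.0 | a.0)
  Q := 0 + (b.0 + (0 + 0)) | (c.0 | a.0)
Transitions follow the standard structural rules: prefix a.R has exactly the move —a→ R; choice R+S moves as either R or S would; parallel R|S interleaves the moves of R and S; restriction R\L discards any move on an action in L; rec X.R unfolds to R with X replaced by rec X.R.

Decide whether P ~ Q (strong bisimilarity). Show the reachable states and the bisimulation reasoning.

LTS(P): 8 reachable states
  s0 = (b.0 + (0 + 0)) | (c.0 | a.0) has moves -a-> s1, -b-> s2, -c-> s3
  s1 = (b.0 + (0 + 0)) | (c.0 | 0) has moves -b-> s4, -c-> s5
  s2 = 0 | (c.0 | a.0) has moves -a-> s4, -c-> s6
  s3 = (b.0 + (0 + 0)) | (0 | a.0) has moves -a-> s5, -b-> s6
  s4 = 0 | (c.0 | 0) has moves -c-> s7
  s5 = (b.0 + (0 + 0)) | (0 | 0) has moves -b-> s7
  s6 = 0 | (0 | a.0) has moves -a-> s7
  s7 = 0 | (0 | 0) has moves ·
LTS(Q): 8 reachable states
  t0 = 0 + (b.0 + (0 + 0)) | (c.0 | a.0) has moves -a-> t1, -b-> t2, -c-> t3
  t1 = (b.0 + (0 + 0)) | (c.0 | 0) has moves -b-> t4, -c-> t5
  t2 = 0 | (c.0 | a.0) has moves -a-> t4, -c-> t6
  t3 = (b.0 + (0 + 0)) | (0 | a.0) has moves -a-> t5, -b-> t6
  t4 = 0 | (c.0 | 0) has moves -c-> t7
  t5 = (b.0 + (0 + 0)) | (0 | 0) has moves -b-> t7
  t6 = 0 | (0 | a.0) has moves -a-> t7
  t7 = 0 | (0 | 0) has moves ·
Partition-refinement fixed point:
  B0 = {s0, t0}
  B1 = {s3, t3}
  B2 = {s5, t5}
  B3 = {s7, t7}
  B4 = {s6, t6}
  B5 = {s2, t2}
  B6 = {s4, t4}
  B7 = {s1, t1}
s0 ∈ B0, t0 ∈ B0 → same block

bisimilar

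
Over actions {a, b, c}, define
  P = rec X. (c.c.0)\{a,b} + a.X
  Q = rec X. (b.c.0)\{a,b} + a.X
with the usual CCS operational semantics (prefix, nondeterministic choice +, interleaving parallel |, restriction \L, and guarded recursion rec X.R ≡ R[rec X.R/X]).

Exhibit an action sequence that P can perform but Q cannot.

Reachable graph of P (3 states):
  s0 = rec X. (c.c.0)\{a,b} + a.X ⊢ =a=> s0, =c=> s1
  s1 = (c.0)\{a,b} ⊢ =c=> s2
  s2 = 0\{a,b} ⊢ deadlocked
Reachable graph of Q (1 states):
  t0 = rec X. (b.c.0)\{a,b} + a.X ⊢ =a=> t0
Trace ⟨c⟩ through P, begin at {s0}:
  after c @ step 1: {s1}
  ✓ P
Trace ⟨c⟩ through Q, begin at {t0}:
  after c @ step 1: ∅ (Q stuck)

c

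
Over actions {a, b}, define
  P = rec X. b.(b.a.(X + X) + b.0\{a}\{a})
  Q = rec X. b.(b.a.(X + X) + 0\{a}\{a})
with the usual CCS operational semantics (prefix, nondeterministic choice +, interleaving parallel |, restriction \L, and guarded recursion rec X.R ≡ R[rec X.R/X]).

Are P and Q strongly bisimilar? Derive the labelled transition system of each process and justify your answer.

Reachable graph of P (5 states):
  s0 = rec X. b.(b.a.(X + X) + b.0\{a}\{a}) has moves -b-> s1
  s1 = b.a.((rec X. b.(b.a.(X + X) + b.0\{a}\{a})) + (rec X. b.(b.a.(X + X) + b.0\{a}\{a}))) + b.0\{a}\{a} has moves -b-> s2, -b-> s3
  s2 = 0\{a}\{a} has moves ∅
  s3 = a.((rec X. b.(b.a.(X + X) + b.0\{a}\{a})) + (rec X. b.(b.a.(X + X) + b.0\{a}\{a}))) has moves -a-> s4
  s4 = (rec X. b.(b.a.(X + X) + b.0\{a}\{a})) + (rec X. b.(b.a.(X + X) + b.0\{a}\{a})) has moves -b-> s1
Reachable graph of Q (4 states):
  t0 = rec X. b.(b.a.(X + X) + 0\{a}\{a}) has moves -b-> t1
  t1 = b.a.((rec X. b.(b.a.(X + X) + 0\{a}\{a})) + (rec X. b.(b.a.(X + X) + 0\{a}\{a}))) + 0\{a}\{a} has moves -b-> t2
  t2 = a.((rec X. b.(b.a.(X + X) + 0\{a}\{a})) + (rec X. b.(b.a.(X + X) + 0\{a}\{a}))) has moves -a-> t3
  t3 = (rec X. b.(b.a.(X + X) + 0\{a}\{a})) + (rec X. b.(b.a.(X + X) + 0\{a}\{a})) has moves -b-> t1
Partition-refinement fixed point:
  B0 = {s0, s4}
  B1 = {s1}
  B2 = {s2}
  B3 = {s3}
  B4 = {t0, t3}
  B5 = {t1}
  B6 = {t2}
s0 ∈ B0, t0 ∈ B4 → different blocks

NO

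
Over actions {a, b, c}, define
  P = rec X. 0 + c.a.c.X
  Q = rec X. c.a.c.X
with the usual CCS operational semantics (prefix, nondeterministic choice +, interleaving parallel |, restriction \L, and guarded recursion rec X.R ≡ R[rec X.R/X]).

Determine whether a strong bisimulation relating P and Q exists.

bisimilar

Reachable graph of P (3 states):
  s0 = rec X. 0 + c.a.c.X → ··c··> s1
  s1 = a.c.(rec X. 0 + c.a.c.X) → ··a··> s2
  s2 = c.(rec X. 0 + c.a.c.X) → ··c··> s0
Reachable graph of Q (3 states):
  t0 = rec X. c.a.c.X → ··c··> t1
  t1 = a.c.(rec X. c.a.c.X) → ··a··> t2
  t2 = c.(rec X. c.a.c.X) → ··c··> t0
Coarsest stable partition (strong bisimilarity classes):
  B0 = {s0, t0}
  B1 = {s1, t1}
  B2 = {s2, t2}
s0 ∈ B0, t0 ∈ B0 → same block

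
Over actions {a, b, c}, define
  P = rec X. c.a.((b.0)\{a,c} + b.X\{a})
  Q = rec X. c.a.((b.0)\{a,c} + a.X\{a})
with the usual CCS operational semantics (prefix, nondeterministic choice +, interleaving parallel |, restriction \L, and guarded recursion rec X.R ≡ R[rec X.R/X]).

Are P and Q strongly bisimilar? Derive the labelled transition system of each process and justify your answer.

not bisimilar

P's transition system — 6 states:
  u0 = rec X. c.a.((b.0)\{a,c} + b.X\{a}) | —c→ u1
  u1 = a.((b.0)\{a,c} + b.(rec X. c.a.((b.0)\{a,c} + b.X\{a}))\{a}) | —a→ u2
  u2 = (b.0)\{a,c} + b.(rec X. c.a.((b.0)\{a,c} + b.X\{a}))\{a} | —b→ u3, —b→ u4
  u3 = (rec X. c.a.((b.0)\{a,c} + b.X\{a}))\{a} | —c→ u5
  u4 = 0\{a,c} | (no moves)
  u5 = (a.((b.0)\{a,c} + b.(rec X. c.a.((b.0)\{a,c} + b.X\{a}))\{a}))\{a} | (no moves)
Q's transition system — 6 states:
  v0 = rec X. c.a.((b.0)\{a,c} + a.X\{a}) | —c→ v1
  v1 = a.((b.0)\{a,c} + a.(rec X. c.a.((b.0)\{a,c} + a.X\{a}))\{a}) | —a→ v2
  v2 = (b.0)\{a,c} + a.(rec X. c.a.((b.0)\{a,c} + a.X\{a}))\{a} | —a→ v3, —b→ v4
  v3 = (rec X. c.a.((b.0)\{a,c} + a.X\{a}))\{a} | —c→ v5
  v4 = 0\{a,c} | (no moves)
  v5 = (a.((b.0)\{a,c} + a.(rec X. c.a.((b.0)\{a,c} + a.X\{a}))\{a}))\{a} | (no moves)
Coarsest stable partition (strong bisimilarity classes):
  B0 = {u0}
  B1 = {u1}
  B2 = {u2}
  B3 = {u3, v3}
  B4 = {u4, u5, v4, v5}
  B5 = {v0}
  B6 = {v1}
  B7 = {v2}
u0 ∈ B0, v0 ∈ B5 → different blocks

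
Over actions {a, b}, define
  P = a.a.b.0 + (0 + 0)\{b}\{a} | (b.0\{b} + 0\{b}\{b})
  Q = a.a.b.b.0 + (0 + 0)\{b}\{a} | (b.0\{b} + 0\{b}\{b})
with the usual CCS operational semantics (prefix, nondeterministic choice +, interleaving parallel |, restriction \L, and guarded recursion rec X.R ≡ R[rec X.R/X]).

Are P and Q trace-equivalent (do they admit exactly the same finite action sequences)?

P's transition system — 5 states:
  s0 = a.a.b.0 + (0 + 0)\{b}\{a} | (b.0\{b} + 0\{b}\{b}) :: —a→ s1, —b→ s2
  s1 = a.b.0 :: —a→ s3
  s2 = (0 + 0)\{b}\{a} | 0\{b} :: ∅
  s3 = b.0 :: —b→ s4
  s4 = 0 :: ∅
Q's transition system — 6 states:
  t0 = a.a.b.b.0 + (0 + 0)\{b}\{a} | (b.0\{b} + 0\{b}\{b}) :: —a→ t1, —b→ t2
  t1 = a.b.b.0 :: —a→ t3
  t2 = (0 + 0)\{b}\{a} | 0\{b} :: ∅
  t3 = b.b.0 :: —b→ t4
  t4 = b.0 :: —b→ t5
  t5 = 0 :: ∅
Run σ = ⟨aabb⟩ on Q: start {t0}
  after a @ step 1: {t1}
  after a @ step 2: {t3}
  after b @ step 3: {t4}
  after b @ step 4: {t5}
  Q completes σ.
Run σ = ⟨aabb⟩ on P: start {s0}
  after a @ step 1: {s1}
  after a @ step 2: {s3}
  after b @ step 3: {s4}
  after b @ step 4: ∅ (P stuck)

trace-distinct — witness ⟨aabb⟩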